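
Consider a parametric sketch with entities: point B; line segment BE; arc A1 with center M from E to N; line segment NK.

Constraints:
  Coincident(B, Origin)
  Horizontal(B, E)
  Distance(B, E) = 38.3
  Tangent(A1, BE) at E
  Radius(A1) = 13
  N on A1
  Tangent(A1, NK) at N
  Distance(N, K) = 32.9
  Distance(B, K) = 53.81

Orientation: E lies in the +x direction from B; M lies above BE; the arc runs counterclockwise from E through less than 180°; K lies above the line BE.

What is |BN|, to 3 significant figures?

52.8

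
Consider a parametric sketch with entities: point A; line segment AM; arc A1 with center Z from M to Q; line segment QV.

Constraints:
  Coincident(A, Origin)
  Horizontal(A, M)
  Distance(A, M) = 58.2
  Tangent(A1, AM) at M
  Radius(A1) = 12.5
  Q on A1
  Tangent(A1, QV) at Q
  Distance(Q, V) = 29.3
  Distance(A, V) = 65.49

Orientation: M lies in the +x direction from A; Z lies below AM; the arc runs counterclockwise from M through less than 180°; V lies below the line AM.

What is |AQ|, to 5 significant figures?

47.884

Checks: |ZQ| = 12.50 ✓; ∠(ZQ, QV) = 90.00° ✓; |QV| = 29.30 ✓; |AV| = 65.49 ✓.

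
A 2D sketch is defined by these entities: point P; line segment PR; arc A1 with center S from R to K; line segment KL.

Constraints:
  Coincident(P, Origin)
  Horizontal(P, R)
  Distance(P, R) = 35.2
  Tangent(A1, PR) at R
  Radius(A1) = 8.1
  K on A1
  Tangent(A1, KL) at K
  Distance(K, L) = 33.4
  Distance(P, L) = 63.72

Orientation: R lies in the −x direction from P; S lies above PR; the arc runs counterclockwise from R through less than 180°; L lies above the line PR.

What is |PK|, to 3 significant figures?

31.9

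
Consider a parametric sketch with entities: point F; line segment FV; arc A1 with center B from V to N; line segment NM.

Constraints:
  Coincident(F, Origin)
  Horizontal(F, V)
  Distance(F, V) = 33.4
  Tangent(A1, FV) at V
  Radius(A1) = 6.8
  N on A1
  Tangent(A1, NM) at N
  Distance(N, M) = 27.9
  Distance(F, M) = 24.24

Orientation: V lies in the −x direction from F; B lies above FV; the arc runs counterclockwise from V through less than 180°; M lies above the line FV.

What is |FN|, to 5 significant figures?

28.540

F is at the origin; F and V share the same y with |FV| = 33.4 and V on the −x side, so V = (-33.400, 0.0000). A1 meets FV tangentially, so BV is at right angles to FV, so B = V + (0, 6.8) = (-33.400, 6.8000). Since BN ⟂ NM (tangency), |BM| = √(6.8² + 27.9²) = 28.717 regardless of where N sits on A1. So M lies on both circle(F, 24.24) and circle(B, 28.717); the above-FV intersection is M = (-9.2845, 22.391). N is the foot of the tangent from M: N = (-28.461, 2.1262).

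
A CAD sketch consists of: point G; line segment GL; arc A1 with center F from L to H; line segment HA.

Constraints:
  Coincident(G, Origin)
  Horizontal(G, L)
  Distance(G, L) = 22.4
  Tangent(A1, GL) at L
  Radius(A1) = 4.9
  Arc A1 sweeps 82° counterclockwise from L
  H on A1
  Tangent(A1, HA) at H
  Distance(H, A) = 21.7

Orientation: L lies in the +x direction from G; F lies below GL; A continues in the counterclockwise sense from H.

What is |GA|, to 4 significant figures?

29.53

G is at the origin; GL is horizontal with |GL| = 22.4 and L on the +x side, so L = (22.40, 0.000). Tangency of A1 to GL means the radius FL is perpendicular to GL, so F = L + (0, -4.9) = (22.40, -4.900). On A1, L sits at bearing 90° from F; an 82° counterclockwise sweep puts H at bearing 172°, so H = F + 4.9·(cos 172°, sin 172°) = (17.55, -4.218). A1 meets HA tangentially, so FH is at right angles to HA, so HA runs along (−sin 172°, cos 172°); with |HA| = 21.7, A = (14.53, -25.71). Then |GA| = |A − G| = 29.53.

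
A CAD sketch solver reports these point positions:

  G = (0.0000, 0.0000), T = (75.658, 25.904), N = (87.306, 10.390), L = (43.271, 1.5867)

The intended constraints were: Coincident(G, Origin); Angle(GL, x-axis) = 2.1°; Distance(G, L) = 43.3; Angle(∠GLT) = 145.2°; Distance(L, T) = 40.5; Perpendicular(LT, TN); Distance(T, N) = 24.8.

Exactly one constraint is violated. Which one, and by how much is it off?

Distance(T, N) = 24.8 — off by 5.40.

G = (0.00, 0.00) ✓; GL at 2.100° ✓; |GL| = 43.30 ✓; ∠GLT = 145.2° ✓; |LT| = 40.50 ✓; ∠(LT, TN) = 90.00° ✓; |TN| = 19.40 ✗.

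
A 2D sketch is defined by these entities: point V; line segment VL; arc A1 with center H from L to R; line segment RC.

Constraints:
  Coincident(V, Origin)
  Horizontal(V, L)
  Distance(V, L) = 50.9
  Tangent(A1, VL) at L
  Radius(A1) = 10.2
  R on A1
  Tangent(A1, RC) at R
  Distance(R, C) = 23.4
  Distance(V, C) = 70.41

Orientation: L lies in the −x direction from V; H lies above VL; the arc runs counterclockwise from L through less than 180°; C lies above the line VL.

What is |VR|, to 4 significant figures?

47.81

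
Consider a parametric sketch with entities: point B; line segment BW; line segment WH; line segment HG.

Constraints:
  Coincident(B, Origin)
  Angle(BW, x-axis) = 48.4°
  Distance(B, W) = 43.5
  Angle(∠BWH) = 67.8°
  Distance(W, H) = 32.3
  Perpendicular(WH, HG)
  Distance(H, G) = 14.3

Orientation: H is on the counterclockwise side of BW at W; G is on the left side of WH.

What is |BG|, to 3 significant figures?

30.4

B is at the origin; BW runs at 48.4° with length 43.5, so W = 43.5·(cos 48.4°, sin 48.4°) = (28.9, 32.5). ∠BWH = 67.8°, so WH runs at 48.4° + (180° − 67.8°) = 161° from the x-axis; with |WH| = 32.3, H = W + 32.3·(cos 161°, sin 161°) = (-1.59, 43.3). WH ⟂ HG; with |HG| = 14.3 on the left of WH, G = H + 14.3·(-0.332, -0.943) = (-6.34, 29.8). Then |BG| = |G − B| = 30.4.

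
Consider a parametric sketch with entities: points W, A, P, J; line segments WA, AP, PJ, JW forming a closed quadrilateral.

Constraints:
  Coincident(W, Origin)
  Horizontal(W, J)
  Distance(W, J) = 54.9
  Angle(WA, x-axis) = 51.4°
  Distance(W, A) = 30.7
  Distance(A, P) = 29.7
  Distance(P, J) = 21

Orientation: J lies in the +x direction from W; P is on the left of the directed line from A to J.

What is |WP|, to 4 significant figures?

52.55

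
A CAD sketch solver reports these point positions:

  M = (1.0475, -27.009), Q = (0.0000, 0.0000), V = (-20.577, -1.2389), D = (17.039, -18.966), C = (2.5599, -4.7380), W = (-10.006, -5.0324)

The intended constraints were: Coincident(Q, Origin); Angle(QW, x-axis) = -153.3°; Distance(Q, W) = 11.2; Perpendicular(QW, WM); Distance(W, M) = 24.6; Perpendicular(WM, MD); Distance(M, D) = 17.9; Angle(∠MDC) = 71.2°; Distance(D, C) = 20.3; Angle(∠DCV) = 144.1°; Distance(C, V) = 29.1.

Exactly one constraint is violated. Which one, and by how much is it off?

Distance(C, V) = 29.1 — off by 5.70.

Q = (0.00, 0.00) ✓; QW at -153.3° ✓; |QW| = 11.20 ✓; ∠(QW, WM) = 90.00° ✓; |WM| = 24.60 ✓; ∠(WM, MD) = 90.00° ✓; |MD| = 17.90 ✓; ∠MDC = 71.20° ✓; |DC| = 20.30 ✓; ∠DCV = 144.1° ✓; |CV| = 23.40 ✗.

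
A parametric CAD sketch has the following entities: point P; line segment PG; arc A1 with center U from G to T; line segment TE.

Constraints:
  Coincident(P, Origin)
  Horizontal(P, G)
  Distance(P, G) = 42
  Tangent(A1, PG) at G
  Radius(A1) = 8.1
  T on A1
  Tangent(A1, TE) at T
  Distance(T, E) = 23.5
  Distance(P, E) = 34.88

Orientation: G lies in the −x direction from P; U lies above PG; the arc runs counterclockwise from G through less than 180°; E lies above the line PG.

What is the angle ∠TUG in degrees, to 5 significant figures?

62.734°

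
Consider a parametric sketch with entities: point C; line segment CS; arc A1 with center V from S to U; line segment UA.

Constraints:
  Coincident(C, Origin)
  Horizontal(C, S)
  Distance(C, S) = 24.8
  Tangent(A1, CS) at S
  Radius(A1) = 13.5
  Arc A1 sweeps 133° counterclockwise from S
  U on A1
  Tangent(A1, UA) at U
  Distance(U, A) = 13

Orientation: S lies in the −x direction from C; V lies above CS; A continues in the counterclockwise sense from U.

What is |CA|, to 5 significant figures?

40.048

C is at the origin; CS is horizontal with |CS| = 24.8 and S on the −x side, so S = (-24.800, 0.0000). Since A1 is tangent to CS there, VS ⟂ CS, so V = S + (0, 13.5) = (-24.800, 13.500). On A1, S sits at bearing -90° from V; a 133° counterclockwise sweep puts U at bearing 43°, so U = V + 13.5·(cos 43°, sin 43°) = (-14.927, 22.707). The tangent condition forces VU to be normal to UA, so UA runs along (−sin 43°, cos 43°); with |UA| = 13.0, A = (-23.793, 32.215). Then |CA| = |A − C| = 40.048.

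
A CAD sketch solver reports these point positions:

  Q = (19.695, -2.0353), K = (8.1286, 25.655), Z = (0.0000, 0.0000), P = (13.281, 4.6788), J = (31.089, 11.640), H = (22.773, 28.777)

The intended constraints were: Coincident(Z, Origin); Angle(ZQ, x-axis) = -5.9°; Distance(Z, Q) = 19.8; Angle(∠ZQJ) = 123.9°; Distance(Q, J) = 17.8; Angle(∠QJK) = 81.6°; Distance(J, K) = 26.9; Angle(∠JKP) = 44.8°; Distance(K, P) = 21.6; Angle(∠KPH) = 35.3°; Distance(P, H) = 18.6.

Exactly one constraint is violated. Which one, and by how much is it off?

Distance(P, H) = 18.6 — off by 7.30.

Z = (0.00, 0.00) ✓; ZQ at -5.900° ✓; |ZQ| = 19.80 ✓; ∠ZQJ = 123.9° ✓; |QJ| = 17.80 ✓; ∠QJK = 81.60° ✓; |JK| = 26.90 ✓; ∠JKP = 44.80° ✓; |KP| = 21.60 ✓; ∠KPH = 35.30° ✓; |PH| = 25.90 ✗.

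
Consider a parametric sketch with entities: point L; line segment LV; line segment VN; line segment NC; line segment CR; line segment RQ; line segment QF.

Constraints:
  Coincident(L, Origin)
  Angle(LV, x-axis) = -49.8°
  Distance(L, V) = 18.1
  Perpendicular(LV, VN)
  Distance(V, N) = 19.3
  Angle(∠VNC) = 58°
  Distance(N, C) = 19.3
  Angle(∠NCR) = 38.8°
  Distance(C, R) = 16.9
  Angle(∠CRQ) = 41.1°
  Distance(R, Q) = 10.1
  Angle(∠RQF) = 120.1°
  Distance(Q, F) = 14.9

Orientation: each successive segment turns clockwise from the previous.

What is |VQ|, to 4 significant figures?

15.89

L is at the origin; LV runs at -49.8° with length 18.1, so V = (11.68, -13.82). LV is perpendicular to VN, so VN runs at -139.8°; with |VN| = 19.3, N = (-3.058, -26.28). ∠VNC = 58.0° gives NC at 98.20° from the x-axis; with |NC| = 19.3, C = (-5.811, -7.179). ∠NCR = 38.8° gives CR at -43.00° from the x-axis; with |CR| = 16.9, R = (6.549, -18.71). ∠CRQ = 41.1° gives RQ at 178.1° from the x-axis; with |RQ| = 10.1, Q = (-3.546, -18.37). Then |VQ| = |Q − V| = 15.89.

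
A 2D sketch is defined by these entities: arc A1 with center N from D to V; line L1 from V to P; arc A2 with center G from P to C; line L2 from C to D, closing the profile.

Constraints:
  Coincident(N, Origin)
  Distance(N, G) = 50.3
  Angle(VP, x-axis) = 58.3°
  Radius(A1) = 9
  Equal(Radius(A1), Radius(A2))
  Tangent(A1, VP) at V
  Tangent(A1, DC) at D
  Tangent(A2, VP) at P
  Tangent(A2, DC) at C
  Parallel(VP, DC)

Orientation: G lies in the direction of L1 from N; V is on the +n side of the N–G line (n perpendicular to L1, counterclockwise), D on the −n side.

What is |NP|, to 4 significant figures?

51.10

The slot axis is L1's direction at 58.3°, so u = (cos 58.3°, sin 58.3°) = (0.5255, 0.8508) and n = (−sin 58.3°, cos 58.3°) = (-0.8508, 0.5255). N is at the origin and G lies 50.3 along u from N, so G = 50.3·u = (26.43, 42.80). Tangency of A1 to both parallel lines with radius 9.0 puts V and D at N ± 9.0·n: V = (-7.657, 4.729), D = (7.657, -4.729). Equal radii place P and C the same way about G: P = G + 9.0·n = (18.77, 47.53), C = G − 9.0·n = (34.09, 38.07). Then |NP| = |P − N| = 51.10.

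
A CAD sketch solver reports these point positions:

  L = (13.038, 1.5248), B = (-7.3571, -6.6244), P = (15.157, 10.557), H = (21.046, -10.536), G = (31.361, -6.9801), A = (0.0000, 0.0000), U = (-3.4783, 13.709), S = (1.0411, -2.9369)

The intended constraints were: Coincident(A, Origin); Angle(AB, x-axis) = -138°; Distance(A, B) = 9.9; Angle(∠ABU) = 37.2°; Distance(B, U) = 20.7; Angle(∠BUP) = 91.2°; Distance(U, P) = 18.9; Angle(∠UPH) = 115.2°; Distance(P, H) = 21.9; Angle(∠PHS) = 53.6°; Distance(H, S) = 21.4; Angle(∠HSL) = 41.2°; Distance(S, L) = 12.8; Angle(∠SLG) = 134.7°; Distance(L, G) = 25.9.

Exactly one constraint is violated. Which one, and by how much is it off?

Distance(L, G) = 25.9 — off by 5.70.

A = (0.00, 0.00) ✓; AB at -138.0° ✓; |AB| = 9.900 ✓; ∠ABU = 37.20° ✓; |BU| = 20.70 ✓; ∠BUP = 91.20° ✓; |UP| = 18.90 ✓; ∠UPH = 115.2° ✓; |PH| = 21.90 ✓; ∠PHS = 53.60° ✓; |HS| = 21.40 ✓; ∠HSL = 41.20° ✓; |SL| = 12.80 ✓; ∠SLG = 134.7° ✓; |LG| = 20.20 ✗.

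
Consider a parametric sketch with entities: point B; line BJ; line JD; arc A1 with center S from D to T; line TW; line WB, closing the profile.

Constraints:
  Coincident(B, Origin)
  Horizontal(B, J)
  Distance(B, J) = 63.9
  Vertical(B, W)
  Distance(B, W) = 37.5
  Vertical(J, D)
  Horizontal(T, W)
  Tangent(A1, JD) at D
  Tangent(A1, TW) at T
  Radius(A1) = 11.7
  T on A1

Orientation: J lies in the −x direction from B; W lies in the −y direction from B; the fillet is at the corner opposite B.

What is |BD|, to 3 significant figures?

68.9

B is at the origin; B and J share the same y with |BJ| = 63.9 and J on the −x side, so J = (-63.9, 0.00). B and W share the same x with |BW| = 37.5 and W on the −y side, so W = (0.00, -37.5). The virtual corner opposite B is at (-63.9, -37.5). Since A1 is tangent to JD there, SD ⟂ JD and the tangent condition forces ST to be normal to TW, with radius 11.7, so the center S sits 11.7 in from both sides at S = (-52.2, -25.8). That places the tangent points at D = (-63.9, -25.8) on JD and T = (-52.2, -37.5) on TW. Then |BD| = |D − B| = 68.9.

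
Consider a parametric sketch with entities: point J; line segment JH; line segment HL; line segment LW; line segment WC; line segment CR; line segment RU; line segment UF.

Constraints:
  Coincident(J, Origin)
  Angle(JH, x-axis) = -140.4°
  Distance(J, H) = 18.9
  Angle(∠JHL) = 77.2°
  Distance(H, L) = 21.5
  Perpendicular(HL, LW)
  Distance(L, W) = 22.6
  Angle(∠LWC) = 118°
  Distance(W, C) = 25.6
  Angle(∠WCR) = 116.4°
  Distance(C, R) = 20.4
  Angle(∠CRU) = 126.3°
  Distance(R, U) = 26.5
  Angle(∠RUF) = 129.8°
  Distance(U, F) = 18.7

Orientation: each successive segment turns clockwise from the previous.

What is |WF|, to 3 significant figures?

46.1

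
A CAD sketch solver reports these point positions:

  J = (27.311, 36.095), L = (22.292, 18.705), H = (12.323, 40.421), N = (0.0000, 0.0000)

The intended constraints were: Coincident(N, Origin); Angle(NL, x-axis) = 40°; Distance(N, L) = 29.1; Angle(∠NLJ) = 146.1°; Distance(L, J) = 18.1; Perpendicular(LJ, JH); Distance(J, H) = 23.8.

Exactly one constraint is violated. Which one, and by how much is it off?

Distance(J, H) = 23.8 — off by 8.20.

N = (0.00, 0.00) ✓; NL at 40.00° ✓; |NL| = 29.10 ✓; ∠NLJ = 146.1° ✓; |LJ| = 18.10 ✓; ∠(LJ, JH) = 90.00° ✓; |JH| = 15.60 ✗.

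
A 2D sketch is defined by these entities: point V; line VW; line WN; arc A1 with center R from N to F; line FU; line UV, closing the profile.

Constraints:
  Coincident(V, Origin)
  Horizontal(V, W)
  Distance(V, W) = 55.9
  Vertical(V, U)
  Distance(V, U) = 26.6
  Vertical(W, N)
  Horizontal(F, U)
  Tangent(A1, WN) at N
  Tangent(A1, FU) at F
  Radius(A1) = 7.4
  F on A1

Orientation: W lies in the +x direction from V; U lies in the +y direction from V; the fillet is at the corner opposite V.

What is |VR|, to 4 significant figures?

52.16

V is at the origin; VW is horizontal with |VW| = 55.9 and W on the +x side, so W = (55.90, 0.000). V and U share the same x with |VU| = 26.6 and U on the +y side, so U = (0.000, 26.60). The virtual corner opposite V is at (55.90, 26.60). A1 meets WN tangentially, so RN is at right angles to WN and tangency of A1 to FU means the radius RF is perpendicular to FU, with radius 7.4, so the center R sits 7.4 in from both sides at R = (48.50, 19.20). Then |VR| = |R − V| = 52.16.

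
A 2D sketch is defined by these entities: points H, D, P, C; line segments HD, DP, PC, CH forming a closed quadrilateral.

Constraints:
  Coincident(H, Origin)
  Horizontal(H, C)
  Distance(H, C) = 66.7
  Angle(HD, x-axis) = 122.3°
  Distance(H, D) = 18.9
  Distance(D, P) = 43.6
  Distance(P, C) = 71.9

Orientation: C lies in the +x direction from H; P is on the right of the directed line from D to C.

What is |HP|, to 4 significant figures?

26.47

H is at the origin; HC is horizontal with |HC| = 66.7 and C in +x, so C = (66.7, 0). HD runs at 122.3° with |HD| = 18.9, so D = (-10.10, 15.98). P is determined by |DP| = 43.6 and |PC| = 71.9 together: it lies at the intersection of circle(D, 43.6) and circle(C, 71.9). With |DC| = 78.44, the foot of the radical line on DC is 18.39 from D and the perpendicular offset is √(43.6² − 18.39²) = 39.53. Taking the right-of-DC solution: P = (-0.1487, -26.47).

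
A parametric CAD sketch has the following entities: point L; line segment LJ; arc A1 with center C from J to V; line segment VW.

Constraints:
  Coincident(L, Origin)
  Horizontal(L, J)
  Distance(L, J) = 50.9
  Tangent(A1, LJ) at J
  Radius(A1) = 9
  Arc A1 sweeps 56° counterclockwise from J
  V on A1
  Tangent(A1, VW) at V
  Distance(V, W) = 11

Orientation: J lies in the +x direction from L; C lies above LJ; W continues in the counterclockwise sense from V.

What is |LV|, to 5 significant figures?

58.496

The tangent condition forces CJ to be normal to LJ, so C = J + (0, 9) = (50.900, 9.0000). On A1, J sits at bearing -90° from C; a 56° counterclockwise sweep puts V at bearing -34°, so V = C + 9.0·(cos -34°, sin -34°) = (58.361, 3.9673). Then |LV| = |V − L| = 58.496.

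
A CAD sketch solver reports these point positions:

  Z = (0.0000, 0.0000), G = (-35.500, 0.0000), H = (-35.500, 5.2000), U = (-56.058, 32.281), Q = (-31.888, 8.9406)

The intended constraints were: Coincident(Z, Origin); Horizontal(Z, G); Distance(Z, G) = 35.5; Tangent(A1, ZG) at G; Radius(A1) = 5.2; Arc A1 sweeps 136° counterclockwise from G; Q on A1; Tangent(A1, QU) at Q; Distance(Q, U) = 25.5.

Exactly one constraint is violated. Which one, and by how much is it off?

Distance(Q, U) = 25.5 — off by 8.10.

Z = (0.00, 0.00) ✓; Z.y = 0.00, G.y = 0.00 ✓; |ZG| = 35.50 ✓; ∠(HG, GZ) = 90.00° ✓; |HG| = 5.200 ✓; bearing(H→Q) − bearing(H→G) = 136.0° ✓; |HQ| = 5.200 ✓; ∠(HQ, QU) = 90.00° ✓; |QU| = 33.60 ✗.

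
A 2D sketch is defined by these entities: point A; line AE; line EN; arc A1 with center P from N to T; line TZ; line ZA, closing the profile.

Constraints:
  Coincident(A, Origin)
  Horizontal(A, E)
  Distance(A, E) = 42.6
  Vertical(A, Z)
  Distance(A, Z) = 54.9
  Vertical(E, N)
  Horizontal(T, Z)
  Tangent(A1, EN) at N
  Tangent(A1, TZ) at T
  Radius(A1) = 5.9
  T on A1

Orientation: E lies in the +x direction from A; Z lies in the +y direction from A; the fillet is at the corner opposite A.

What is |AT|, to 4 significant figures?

66.04

The virtual corner opposite A is at (42.60, 54.90). A1 meets EN tangentially, so PN is at right angles to EN and the tangent condition forces PT to be normal to TZ, with radius 5.9, so the center P sits 5.9 in from both sides at P = (36.70, 49.00). That places the tangent points at N = (42.60, 49.00) on EN and T = (36.70, 54.90) on TZ. Then |AT| = |T − A| = 66.04.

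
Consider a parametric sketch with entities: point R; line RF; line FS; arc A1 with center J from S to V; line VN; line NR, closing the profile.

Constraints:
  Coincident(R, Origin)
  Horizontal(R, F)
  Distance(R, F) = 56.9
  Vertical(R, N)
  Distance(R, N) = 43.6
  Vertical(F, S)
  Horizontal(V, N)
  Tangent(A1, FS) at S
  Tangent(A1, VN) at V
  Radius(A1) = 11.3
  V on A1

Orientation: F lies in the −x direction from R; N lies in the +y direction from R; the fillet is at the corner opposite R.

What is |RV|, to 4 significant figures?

63.09

R is at the origin; RF is horizontal with |RF| = 56.9 and F on the −x side, so F = (-56.90, 0.000). R and N share the same x with |RN| = 43.6 and N on the +y side, so N = (0.000, 43.60). The virtual corner opposite R is at (-56.90, 43.60). A1 meets FS tangentially, so JS is at right angles to FS and since A1 is tangent to VN there, JV ⟂ VN, with radius 11.3, so the center J sits 11.3 in from both sides at J = (-45.60, 32.30). That places the tangent points at S = (-56.90, 32.30) on FS and V = (-45.60, 43.60) on VN. Then |RV| = |V − R| = 63.09.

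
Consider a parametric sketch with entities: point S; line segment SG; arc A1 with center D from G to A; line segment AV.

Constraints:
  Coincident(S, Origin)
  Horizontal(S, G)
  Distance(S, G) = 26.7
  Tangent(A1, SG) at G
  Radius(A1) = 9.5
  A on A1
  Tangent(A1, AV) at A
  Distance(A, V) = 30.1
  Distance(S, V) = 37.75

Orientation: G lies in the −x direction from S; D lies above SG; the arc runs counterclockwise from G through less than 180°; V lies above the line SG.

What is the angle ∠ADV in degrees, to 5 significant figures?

72.484°

S is at the origin; SG is horizontal with |SG| = 26.7 and G on the −x side, so G = (-26.700, 0.0000). Since A1 is tangent to SG there, DG ⟂ SG, so D = G + (0, 9.5) = (-26.700, 9.5000). Since DA ⟂ AV (tangency), |DV| = √(9.5² + 30.1²) = 31.564 regardless of where A sits on A1. So V lies on both circle(S, 37.75) and circle(D, 31.564); the above-SG intersection is V = (-10.131, 36.365). A is the foot of the tangent from V: A = (-17.488, 7.1780).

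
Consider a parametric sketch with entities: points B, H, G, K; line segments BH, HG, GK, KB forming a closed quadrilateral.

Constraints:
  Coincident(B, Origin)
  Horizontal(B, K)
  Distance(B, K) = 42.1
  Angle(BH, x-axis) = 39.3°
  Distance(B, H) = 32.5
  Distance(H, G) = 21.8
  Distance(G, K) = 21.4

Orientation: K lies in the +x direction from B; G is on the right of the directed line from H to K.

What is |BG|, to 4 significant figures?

20.73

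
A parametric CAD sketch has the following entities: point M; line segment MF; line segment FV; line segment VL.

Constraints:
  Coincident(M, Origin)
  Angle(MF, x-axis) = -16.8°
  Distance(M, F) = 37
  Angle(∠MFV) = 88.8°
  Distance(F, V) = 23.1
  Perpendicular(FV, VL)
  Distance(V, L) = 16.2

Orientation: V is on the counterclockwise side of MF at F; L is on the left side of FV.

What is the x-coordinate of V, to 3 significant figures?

41.6

M is at the origin; MF runs at -16.8° with length 37.0, so F = 37.0·(cos -16.8°, sin -16.8°) = (35.4, -10.7). ∠MFV = 88.8°, so FV runs at -16.8° + (180° − 88.8°) = 74.4° from the x-axis; with |FV| = 23.1, V = F + 23.1·(cos 74.4°, sin 74.4°) = (41.6, 11.6). So V.x = 41.6.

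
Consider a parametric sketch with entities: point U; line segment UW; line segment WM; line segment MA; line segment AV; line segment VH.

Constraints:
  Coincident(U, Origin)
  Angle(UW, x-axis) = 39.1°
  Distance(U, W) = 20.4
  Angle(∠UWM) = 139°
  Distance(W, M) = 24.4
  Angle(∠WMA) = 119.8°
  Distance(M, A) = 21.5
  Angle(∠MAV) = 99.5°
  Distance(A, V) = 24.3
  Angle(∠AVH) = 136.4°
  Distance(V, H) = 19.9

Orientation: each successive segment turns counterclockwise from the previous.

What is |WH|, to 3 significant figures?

32.8

U is at the origin; UW runs at 39.1° with length 20.4, so W = (15.8, 12.9). ∠UWM = 139.0° gives WM at 80.1° from the x-axis; with |WM| = 24.4, M = (20.0, 36.9). ∠WMA = 119.8° gives MA at 140° from the x-axis; with |MA| = 21.5, A = (3.48, 50.6). ∠MAV = 99.5° gives AV at -139° from the x-axis; with |AV| = 24.3, V = (-14.9, 34.8). ∠AVH = 136.4° gives VH at -95.6° from the x-axis; with |VH| = 19.9, H = (-16.9, 15.0). Then |WH| = |H − W| = 32.8.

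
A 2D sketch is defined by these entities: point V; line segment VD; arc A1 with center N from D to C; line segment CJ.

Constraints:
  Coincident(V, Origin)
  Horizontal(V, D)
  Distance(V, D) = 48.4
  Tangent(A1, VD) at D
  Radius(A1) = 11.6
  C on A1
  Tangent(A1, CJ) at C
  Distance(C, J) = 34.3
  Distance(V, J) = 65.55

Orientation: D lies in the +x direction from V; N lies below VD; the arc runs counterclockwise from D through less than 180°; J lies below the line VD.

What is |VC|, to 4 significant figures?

39.76

V is at the origin; VD is horizontal with |VD| = 48.4 and D on the +x side, so D = (48.40, 0.000). Since A1 is tangent to VD there, ND ⟂ VD, so N = D + (0, -11.6) = (48.40, -11.60). Since NC ⟂ CJ (tangency), |NJ| = √(11.6² + 34.3²) = 36.21 regardless of where C sits on A1. So J lies on both circle(V, 65.55) and circle(N, 36.21); the below-VD intersection is J = (45.01, -47.65). C is the foot of the tangent from J: C = (37.11, -14.27).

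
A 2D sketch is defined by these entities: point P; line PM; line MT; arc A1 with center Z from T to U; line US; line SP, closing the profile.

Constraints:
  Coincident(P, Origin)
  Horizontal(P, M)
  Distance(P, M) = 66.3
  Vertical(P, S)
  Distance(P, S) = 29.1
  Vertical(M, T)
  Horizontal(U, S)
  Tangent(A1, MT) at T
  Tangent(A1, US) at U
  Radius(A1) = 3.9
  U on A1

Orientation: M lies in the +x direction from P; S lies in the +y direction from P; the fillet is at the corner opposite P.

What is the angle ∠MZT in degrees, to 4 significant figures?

81.20°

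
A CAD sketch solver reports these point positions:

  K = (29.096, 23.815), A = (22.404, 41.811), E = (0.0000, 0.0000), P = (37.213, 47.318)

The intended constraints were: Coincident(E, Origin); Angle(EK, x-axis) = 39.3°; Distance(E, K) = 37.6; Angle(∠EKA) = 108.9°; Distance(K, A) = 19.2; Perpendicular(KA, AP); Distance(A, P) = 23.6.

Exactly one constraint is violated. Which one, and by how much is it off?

Distance(A, P) = 23.6 — off by 7.80.

E = (0.00, 0.00) ✓; EK at 39.30° ✓; |EK| = 37.60 ✓; ∠EKA = 108.9° ✓; |KA| = 19.20 ✓; ∠(KA, AP) = 90.00° ✓; |AP| = 15.80 ✗.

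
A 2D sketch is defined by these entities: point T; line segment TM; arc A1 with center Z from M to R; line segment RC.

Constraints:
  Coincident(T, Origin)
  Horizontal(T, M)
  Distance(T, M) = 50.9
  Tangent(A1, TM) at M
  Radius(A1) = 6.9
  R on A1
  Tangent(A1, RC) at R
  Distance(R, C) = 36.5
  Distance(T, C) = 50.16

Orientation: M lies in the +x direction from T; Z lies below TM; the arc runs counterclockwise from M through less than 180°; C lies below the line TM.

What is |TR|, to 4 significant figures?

44.65

T is at the origin; T and M share the same y with |TM| = 50.9 and M on the +x side, so M = (50.90, 0.000). Since A1 is tangent to TM there, ZM ⟂ TM, so Z = M + (0, -6.9) = (50.90, -6.900). Since ZR ⟂ RC (tangency), |ZC| = √(6.9² + 36.5²) = 37.15 regardless of where R sits on A1. So C lies on both circle(T, 50.16) and circle(Z, 37.15); the below-TM intersection is C = (31.82, -38.77). R is the foot of the tangent from C: R = (44.42, -4.518).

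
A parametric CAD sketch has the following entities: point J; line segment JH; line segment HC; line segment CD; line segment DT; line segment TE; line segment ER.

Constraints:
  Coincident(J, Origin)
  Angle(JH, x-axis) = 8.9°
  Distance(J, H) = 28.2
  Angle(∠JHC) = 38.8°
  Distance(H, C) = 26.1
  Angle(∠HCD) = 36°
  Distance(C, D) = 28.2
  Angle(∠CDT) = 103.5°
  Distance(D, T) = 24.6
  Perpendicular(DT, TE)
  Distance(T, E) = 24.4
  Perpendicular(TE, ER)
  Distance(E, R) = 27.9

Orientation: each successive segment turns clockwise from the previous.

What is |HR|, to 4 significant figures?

21.64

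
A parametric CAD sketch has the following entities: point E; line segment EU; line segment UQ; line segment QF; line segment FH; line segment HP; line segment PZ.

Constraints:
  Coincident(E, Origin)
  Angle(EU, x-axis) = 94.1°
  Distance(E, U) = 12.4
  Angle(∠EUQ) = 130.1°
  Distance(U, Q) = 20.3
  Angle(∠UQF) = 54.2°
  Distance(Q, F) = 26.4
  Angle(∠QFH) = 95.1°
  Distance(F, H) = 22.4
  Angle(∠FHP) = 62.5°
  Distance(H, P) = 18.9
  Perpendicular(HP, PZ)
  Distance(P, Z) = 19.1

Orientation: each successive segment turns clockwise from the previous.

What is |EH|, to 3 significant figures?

6.44

E is at the origin; EU runs at 94.1° with length 12.4, so U = (-0.887, 12.4). ∠EUQ = 130.1° gives UQ at 44.2° from the x-axis; with |UQ| = 20.3, Q = (13.7, 26.5). ∠UQF = 54.2° gives QF at -81.6° from the x-axis; with |QF| = 26.4, F = (17.5, 0.404). ∠QFH = 95.1° gives FH at -166° from the x-axis; with |FH| = 22.4, H = (-4.26, -4.83). Then |EH| = |H − E| = 6.44.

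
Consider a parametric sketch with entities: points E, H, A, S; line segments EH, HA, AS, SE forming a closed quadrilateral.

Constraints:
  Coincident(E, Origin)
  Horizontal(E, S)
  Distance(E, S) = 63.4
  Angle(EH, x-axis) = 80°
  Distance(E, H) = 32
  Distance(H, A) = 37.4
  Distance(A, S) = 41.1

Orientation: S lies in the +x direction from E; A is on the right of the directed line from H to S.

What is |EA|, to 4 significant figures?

22.43

E is at the origin; E and S share the same y with |ES| = 63.4 and S in +x, so S = (63.4, 0). EH runs at 80.0° with |EH| = 32.0, so H = (5.557, 31.51). A is determined by |HA| = 37.4 and |AS| = 41.1 together: it lies at the intersection of circle(H, 37.4) and circle(S, 41.1). With |HS| = 65.87, the foot of the radical line on HS is 30.73 from H and the perpendicular offset is √(37.4² − 30.73²) = 21.32. Taking the right-of-HS solution: A = (22.34, -1.907).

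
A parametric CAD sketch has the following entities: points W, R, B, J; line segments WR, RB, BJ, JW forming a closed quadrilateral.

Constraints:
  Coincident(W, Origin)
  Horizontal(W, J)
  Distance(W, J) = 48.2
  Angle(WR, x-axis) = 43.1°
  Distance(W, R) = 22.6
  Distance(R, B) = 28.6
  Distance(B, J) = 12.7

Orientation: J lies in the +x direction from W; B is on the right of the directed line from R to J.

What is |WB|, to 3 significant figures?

36.9

W is at the origin; W and J share the same y with |WJ| = 48.2 and J in +x, so J = (48.2, 0). WR runs at 43.1° with |WR| = 22.6, so R = (16.5, 15.4). B is determined by |RB| = 28.6 and |BJ| = 12.7 together: it lies at the intersection of circle(R, 28.6) and circle(J, 12.7). With |RJ| = 35.3, the foot of the radical line on RJ is 26.9 from R and the perpendicular offset is √(28.6² − 26.9²) = 9.60. Taking the right-of-RJ solution: B = (36.5, -4.98).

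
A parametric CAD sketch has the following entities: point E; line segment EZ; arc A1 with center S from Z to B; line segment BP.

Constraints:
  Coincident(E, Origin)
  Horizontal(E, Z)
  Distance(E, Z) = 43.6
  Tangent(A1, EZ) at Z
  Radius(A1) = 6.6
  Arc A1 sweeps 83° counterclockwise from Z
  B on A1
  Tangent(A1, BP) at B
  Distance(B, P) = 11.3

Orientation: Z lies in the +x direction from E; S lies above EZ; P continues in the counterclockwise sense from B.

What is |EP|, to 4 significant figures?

54.26

On A1, Z sits at bearing -90° from S; an 83° counterclockwise sweep puts B at bearing -7°, so B = S + 6.6·(cos -7°, sin -7°) = (50.15, 5.796). A1 meets BP tangentially, so SB is at right angles to BP, so BP runs along (−sin -7°, cos -7°); with |BP| = 11.3, P = (51.53, 17.01). Then |EP| = |P − E| = 54.26.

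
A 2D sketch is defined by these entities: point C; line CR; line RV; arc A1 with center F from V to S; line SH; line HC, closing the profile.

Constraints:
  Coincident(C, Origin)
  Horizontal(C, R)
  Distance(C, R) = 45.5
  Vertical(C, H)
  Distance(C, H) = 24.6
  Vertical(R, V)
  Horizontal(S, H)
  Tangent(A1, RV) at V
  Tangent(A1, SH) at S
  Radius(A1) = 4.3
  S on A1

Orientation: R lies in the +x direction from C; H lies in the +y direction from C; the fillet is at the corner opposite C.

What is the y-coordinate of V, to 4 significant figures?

20.30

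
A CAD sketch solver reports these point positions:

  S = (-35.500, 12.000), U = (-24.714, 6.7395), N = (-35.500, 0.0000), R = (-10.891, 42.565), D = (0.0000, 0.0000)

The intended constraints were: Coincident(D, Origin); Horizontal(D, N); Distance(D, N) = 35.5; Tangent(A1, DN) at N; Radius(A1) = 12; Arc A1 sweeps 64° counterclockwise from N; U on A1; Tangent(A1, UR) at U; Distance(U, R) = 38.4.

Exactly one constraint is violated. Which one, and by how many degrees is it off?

Tangent(A1, UR) at U — off by 4.90°.

D = (0.00, 0.00) ✓; D.y = 0.00, N.y = 0.00 ✓; |DN| = 35.50 ✓; ∠(SN, ND) = 90.00° ✓; |SN| = 12.00 ✓; bearing(S→U) − bearing(S→N) = 64.00° ✓; |SU| = 12.00 ✓; ∠(SU, UR) = 85.10° ✗; |UR| = 38.40 ✓.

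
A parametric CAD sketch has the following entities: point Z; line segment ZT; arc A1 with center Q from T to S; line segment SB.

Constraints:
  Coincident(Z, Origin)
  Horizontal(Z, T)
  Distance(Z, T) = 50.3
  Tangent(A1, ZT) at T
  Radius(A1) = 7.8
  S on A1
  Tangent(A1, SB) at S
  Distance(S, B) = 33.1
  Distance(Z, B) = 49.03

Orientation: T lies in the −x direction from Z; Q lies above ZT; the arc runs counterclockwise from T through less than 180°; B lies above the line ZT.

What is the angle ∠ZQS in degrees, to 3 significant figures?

9.57°

Z is at the origin; Z and T share the same y with |ZT| = 50.3 and T on the −x side, so T = (-50.3, 0.00). Since A1 is tangent to ZT there, QT ⟂ ZT, so Q = T + (0, 7.8) = (-50.3, 7.80). Since QS ⟂ SB (tangency), |QB| = √(7.8² + 33.1²) = 34.0 regardless of where S sits on A1. So B lies on both circle(Z, 49.03) and circle(Q, 34.0); the above-ZT intersection is B = (-32.5, 36.7). S is the foot of the tangent from B: S = (-42.9, 5.34).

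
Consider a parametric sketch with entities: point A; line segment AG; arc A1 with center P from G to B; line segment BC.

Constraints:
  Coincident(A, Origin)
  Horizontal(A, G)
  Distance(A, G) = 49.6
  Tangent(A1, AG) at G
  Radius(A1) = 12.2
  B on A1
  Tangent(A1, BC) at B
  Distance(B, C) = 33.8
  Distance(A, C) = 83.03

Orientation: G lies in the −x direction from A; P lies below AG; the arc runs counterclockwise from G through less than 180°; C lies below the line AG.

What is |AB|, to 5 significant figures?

61.493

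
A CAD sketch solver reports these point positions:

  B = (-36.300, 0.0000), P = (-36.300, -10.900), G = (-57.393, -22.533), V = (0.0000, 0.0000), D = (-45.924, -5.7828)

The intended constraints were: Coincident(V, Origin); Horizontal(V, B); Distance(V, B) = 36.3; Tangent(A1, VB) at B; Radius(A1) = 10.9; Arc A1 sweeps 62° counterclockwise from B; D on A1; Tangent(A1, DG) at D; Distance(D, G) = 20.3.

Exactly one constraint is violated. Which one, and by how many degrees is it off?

Tangent(A1, DG) at D — off by 6.40°.

V = (0.00, 0.00) ✓; V.y = 0.00, B.y = 0.00 ✓; |VB| = 36.30 ✓; ∠(PB, BV) = 90.00° ✓; |PB| = 10.90 ✓; bearing(P→D) − bearing(P→B) = 62.00° ✓; |PD| = 10.90 ✓; ∠(PD, DG) = 96.40° ✗; |DG| = 20.30 ✓.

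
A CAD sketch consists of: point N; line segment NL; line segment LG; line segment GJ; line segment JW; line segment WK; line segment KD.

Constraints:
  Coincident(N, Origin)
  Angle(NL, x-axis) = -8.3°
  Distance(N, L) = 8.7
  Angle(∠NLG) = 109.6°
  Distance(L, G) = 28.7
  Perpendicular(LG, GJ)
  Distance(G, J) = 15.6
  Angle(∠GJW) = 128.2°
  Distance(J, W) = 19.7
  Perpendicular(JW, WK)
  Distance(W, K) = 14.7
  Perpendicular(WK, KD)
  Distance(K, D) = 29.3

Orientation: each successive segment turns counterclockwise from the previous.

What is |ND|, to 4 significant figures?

31.72

N is at the origin; NL runs at -8.3° with length 8.7, so L = (8.609, -1.256). ∠NLG = 109.6° gives LG at 62.10° from the x-axis; with |LG| = 28.7, G = (22.04, 24.11). The perpendicularity gives GJ at right angles to LG, so GJ runs at 152.1°; with |GJ| = 15.6, J = (8.252, 31.41). ∠GJW = 128.2° gives JW at -156.1° from the x-axis; with |JW| = 19.7, W = (-9.759, 23.43). JW ⟂ WK, so WK runs at -66.10°; with |WK| = 14.7, K = (-3.804, 9.987). WK ⟂ KD, so KD runs at 23.90°; with |KD| = 29.3, D = (22.98, 21.86). Then |ND| = |D − N| = 31.72.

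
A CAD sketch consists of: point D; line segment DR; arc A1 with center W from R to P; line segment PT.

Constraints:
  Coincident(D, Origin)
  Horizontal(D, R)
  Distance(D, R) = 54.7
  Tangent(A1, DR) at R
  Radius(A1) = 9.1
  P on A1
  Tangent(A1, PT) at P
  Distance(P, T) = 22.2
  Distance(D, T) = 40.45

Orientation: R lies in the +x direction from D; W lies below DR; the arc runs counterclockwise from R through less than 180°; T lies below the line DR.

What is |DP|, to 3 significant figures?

47.5

Checks: ∠(WR, RD) = 90.00° ✓; |WP| = 9.100 ✓; ∠(WP, PT) = 90.00° ✓; |PT| = 22.20 ✓; |DT| = 40.45 ✓.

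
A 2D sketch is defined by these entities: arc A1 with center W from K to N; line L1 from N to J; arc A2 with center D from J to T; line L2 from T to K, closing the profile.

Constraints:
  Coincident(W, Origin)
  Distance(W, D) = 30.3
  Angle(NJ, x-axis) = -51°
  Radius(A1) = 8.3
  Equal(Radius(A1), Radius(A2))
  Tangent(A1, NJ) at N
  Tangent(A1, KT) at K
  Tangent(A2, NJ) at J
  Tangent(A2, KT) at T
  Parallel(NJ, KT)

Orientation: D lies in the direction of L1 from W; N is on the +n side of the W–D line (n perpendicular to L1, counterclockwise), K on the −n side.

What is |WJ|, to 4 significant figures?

31.42

Tangency of A1 to both parallel lines with radius 8.3 puts N and K at W ± 8.3·n: N = (6.450, 5.223), K = (-6.450, -5.223). Equal radii place J and T the same way about D: J = D + 8.3·n = (25.52, -18.32), T = D − 8.3·n = (12.62, -28.77). Then |WJ| = |J − W| = 31.42.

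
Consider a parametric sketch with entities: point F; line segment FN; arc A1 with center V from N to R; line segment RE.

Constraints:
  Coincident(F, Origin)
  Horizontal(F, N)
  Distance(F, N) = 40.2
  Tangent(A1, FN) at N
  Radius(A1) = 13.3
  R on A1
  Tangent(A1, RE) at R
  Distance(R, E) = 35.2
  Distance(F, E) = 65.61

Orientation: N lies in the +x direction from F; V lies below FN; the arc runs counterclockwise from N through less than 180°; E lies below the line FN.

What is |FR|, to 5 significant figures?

33.427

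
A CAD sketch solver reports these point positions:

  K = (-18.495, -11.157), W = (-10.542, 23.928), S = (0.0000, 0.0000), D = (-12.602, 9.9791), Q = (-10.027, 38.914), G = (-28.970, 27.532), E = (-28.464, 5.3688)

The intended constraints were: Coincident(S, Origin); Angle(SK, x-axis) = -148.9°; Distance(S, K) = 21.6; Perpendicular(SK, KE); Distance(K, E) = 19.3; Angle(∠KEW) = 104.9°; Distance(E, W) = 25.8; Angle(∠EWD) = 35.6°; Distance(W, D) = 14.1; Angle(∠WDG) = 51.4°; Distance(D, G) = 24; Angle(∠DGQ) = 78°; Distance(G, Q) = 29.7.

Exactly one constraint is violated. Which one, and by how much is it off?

Distance(G, Q) = 29.7 — off by 7.60.

S = (0.00, 0.00) ✓; SK at -148.9° ✓; |SK| = 21.60 ✓; ∠(SK, KE) = 90.00° ✓; |KE| = 19.30 ✓; ∠KEW = 104.9° ✓; |EW| = 25.80 ✓; ∠EWD = 35.60° ✓; |WD| = 14.10 ✓; ∠WDG = 51.40° ✓; |DG| = 24.00 ✓; ∠DGQ = 78.00° ✓; |GQ| = 22.10 ✗.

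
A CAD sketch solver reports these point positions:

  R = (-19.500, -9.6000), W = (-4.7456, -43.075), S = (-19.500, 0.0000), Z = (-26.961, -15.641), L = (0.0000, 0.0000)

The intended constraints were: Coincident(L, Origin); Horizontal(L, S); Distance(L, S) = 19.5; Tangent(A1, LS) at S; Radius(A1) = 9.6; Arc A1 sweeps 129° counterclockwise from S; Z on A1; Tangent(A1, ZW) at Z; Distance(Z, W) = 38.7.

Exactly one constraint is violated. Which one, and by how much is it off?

Distance(Z, W) = 38.7 — off by 3.40.

L = (0.00, 0.00) ✓; L.y = 0.00, S.y = 0.00 ✓; |LS| = 19.50 ✓; ∠(RS, SL) = 90.00° ✓; |RS| = 9.600 ✓; bearing(R→Z) − bearing(R→S) = 129.0° ✓; |RZ| = 9.600 ✓; ∠(RZ, ZW) = 90.00° ✓; |ZW| = 35.30 ✗.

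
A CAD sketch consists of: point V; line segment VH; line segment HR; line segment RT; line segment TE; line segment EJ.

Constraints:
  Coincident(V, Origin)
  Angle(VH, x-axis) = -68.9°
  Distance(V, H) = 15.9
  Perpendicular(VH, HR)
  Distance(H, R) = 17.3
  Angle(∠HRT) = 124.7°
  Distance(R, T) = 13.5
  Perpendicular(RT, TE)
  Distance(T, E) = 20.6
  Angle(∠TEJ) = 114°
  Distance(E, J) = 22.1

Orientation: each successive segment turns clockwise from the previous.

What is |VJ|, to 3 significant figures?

11.8

RT is perpendicular to TE, so TE runs at 55.8°; with |TE| = 20.6, E = (-10.0, 3.56). ∠TEJ = 114.0° gives EJ at -10.2° from the x-axis; with |EJ| = 22.1, J = (11.7, -0.349). Then |VJ| = |J − V| = 11.8.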